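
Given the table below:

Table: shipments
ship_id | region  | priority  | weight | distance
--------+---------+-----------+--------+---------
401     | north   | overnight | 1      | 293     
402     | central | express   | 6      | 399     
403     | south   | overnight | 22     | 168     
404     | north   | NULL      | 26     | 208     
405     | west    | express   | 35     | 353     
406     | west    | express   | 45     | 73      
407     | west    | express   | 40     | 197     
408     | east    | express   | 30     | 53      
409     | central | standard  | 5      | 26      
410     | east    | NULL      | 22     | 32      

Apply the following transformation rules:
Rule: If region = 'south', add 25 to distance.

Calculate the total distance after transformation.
1827

Step 1: Count records where region = 'south': 1
Step 2: Total bonus added: 1 × 25 = 25
Step 3: Original sum of distance: 1802
Step 4: Final sum = 1802 + 25 = 1827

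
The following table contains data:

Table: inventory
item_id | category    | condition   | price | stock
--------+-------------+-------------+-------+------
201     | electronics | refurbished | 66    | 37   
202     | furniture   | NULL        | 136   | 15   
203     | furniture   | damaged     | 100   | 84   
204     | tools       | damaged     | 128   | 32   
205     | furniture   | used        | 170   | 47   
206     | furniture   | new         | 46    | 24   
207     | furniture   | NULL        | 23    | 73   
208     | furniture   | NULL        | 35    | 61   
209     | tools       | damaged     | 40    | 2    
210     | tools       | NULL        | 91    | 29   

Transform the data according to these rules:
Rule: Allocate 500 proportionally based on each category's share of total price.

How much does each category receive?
electronics: 39.52, furniture: 305.39, tools: 155.09

Step 1: Calculate total price = 835
Step 2: Calculate each category's proportion:
  electronics: 66/835 = 7.90% → 39.52
  furniture: 510/835 = 61.08% → 305.39
  tools: 259/835 = 31.02% → 155.09
Step 3: Verify: sum of allocations ≈ 500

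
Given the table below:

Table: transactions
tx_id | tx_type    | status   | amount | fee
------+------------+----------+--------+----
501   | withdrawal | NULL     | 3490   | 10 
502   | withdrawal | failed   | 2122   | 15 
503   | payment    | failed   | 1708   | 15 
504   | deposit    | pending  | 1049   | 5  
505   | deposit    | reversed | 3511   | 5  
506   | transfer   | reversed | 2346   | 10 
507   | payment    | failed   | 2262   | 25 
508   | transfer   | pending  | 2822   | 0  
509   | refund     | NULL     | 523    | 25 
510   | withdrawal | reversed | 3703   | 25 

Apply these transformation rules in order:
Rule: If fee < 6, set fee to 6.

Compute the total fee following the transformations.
143

Step 1: 3 records have fee < 6
Step 2: These records originally summed to 10
Step 3: After setting to minimum: 3 × 6 = 18
Step 4: Unaffected records sum: 125
Step 5: Final sum = 18 + 125 = 143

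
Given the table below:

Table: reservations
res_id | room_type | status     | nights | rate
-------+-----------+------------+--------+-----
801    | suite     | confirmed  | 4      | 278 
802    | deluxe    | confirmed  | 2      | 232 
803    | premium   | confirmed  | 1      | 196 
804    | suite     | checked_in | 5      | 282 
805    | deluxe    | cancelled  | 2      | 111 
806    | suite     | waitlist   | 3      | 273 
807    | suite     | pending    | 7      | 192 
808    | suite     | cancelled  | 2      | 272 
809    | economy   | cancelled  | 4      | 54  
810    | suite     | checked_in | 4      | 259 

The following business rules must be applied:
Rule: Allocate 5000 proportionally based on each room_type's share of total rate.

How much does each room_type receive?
deluxe: 798.05, economy: 125.64, premium: 456.03, suite: 3620.29

Step 1: Calculate total rate = 2149
Step 2: Calculate each room_type's proportion:
  deluxe: 343/2149 = 15.96% → 798.05
  economy: 54/2149 = 2.51% → 125.64
  premium: 196/2149 = 9.12% → 456.03
  suite: 1556/2149 = 72.41% → 3620.29
Step 3: Verify: sum of allocations ≈ 5000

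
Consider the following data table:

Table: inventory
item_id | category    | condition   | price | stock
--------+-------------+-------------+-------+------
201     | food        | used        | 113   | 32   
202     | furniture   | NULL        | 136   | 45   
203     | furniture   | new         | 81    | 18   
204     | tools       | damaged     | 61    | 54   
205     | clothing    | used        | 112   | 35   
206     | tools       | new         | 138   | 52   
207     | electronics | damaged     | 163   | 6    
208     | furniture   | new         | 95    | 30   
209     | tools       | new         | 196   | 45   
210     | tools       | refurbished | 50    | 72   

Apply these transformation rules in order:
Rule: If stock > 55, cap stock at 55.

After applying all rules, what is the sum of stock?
372

Step 1: 1 records have stock > 55
Step 2: These records originally summed to 72
Step 3: After capping: 1 × 55 = 55
Step 4: Unaffected records sum: 317
Step 5: Final sum = 55 + 317 = 372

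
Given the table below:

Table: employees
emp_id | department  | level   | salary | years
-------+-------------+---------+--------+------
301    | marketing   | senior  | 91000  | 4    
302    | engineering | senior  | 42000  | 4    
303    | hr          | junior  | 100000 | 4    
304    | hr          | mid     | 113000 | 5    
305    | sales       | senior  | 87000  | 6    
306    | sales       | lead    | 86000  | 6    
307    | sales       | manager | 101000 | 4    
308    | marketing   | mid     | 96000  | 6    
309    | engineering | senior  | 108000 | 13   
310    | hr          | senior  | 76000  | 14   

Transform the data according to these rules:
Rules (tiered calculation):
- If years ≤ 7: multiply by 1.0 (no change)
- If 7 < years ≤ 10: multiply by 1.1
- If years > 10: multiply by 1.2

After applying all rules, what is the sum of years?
71.4

Step 1: Tier 1 (years ≤ 7): 8 records, sum = 39 × 1.0 = 39.0
Step 2: Tier 2 (7 < years ≤ 10): 0 records, sum = 0 × 1.1 = 0.0
Step 3: Tier 3 (years > 10): 2 records, sum = 27 × 1.2 = 32.4
Step 4: Final sum = 39.0 + 0.0 + 32.4 = 71.4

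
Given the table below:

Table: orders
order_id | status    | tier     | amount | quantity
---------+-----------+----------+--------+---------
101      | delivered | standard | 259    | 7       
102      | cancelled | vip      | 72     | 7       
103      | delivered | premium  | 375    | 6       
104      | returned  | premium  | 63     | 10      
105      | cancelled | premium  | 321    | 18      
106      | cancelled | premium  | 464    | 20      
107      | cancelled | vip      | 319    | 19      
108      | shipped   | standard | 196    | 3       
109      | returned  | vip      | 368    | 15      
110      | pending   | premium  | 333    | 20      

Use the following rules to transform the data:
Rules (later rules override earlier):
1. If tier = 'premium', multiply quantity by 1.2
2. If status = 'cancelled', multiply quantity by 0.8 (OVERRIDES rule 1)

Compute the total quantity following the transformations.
119.4

Step 1: Rule 2 takes priority for records with status = 'cancelled'
  - 4 records: 64 × 0.8 = 51.2
Step 2: Rule 1 applies to remaining records with tier = 'premium'
  - 3 records: 36 × 1.2 = 43.2
Step 3: Other records unchanged: 25
Step 4: Final sum = 51.2 + 43.2 + 25 = 119.4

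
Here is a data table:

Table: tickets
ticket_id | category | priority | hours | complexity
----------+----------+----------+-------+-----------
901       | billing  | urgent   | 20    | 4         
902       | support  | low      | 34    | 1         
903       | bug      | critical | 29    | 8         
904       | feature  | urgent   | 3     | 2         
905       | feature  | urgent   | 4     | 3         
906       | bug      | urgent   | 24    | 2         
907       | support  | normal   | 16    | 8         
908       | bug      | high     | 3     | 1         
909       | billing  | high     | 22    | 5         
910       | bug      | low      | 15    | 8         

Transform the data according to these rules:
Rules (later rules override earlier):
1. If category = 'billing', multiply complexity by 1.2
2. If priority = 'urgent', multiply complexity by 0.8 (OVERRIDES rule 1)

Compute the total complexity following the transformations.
40.8

Step 1: Rule 2 takes priority for records with priority = 'urgent'
  - 4 records: 11 × 0.8 = 8.8
Step 2: Rule 1 applies to remaining records with category = 'billing'
  - 1 records: 5 × 1.2 = 6.0
Step 3: Other records unchanged: 26
Step 4: Final sum = 8.8 + 6.0 + 26 = 40.8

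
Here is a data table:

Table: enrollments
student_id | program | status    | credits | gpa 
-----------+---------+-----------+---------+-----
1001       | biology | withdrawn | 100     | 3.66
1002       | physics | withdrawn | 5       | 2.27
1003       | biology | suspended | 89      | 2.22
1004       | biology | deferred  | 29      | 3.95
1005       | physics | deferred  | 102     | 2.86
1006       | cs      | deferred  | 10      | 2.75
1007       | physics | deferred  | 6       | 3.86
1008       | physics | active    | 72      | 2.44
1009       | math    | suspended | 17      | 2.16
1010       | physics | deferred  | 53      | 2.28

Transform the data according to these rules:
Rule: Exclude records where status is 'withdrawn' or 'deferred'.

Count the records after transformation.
3

Step 1: Count records to exclude
  - 2 (withdrawn) + 5 (deferred) = 7 records
Step 2: Total records: 10
Step 3: Remaining = 10 - 7 = 3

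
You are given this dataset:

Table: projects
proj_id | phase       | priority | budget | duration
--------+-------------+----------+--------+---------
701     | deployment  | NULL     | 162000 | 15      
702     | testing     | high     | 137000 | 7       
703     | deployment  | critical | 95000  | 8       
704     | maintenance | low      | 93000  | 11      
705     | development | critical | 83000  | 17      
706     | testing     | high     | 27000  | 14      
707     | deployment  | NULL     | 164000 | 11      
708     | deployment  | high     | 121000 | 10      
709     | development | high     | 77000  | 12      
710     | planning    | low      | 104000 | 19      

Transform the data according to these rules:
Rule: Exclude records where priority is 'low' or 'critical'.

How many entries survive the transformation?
6

Step 1: Count records to exclude
  - 2 (low) + 2 (critical) = 4 records
Step 2: Total records: 10
Step 3: Remaining = 10 - 4 = 6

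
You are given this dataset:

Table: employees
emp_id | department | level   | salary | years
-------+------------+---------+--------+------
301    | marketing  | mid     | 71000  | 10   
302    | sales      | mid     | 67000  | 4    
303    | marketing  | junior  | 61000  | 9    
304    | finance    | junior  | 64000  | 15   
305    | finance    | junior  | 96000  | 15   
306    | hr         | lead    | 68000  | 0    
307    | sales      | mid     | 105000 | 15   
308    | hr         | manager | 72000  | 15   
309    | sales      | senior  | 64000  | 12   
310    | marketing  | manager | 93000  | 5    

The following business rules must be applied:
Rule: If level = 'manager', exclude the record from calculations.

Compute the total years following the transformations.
80

Step 1: Identify records where level = 'manager'
Step 2: The excluded records sum to 20
Step 3: Original total years = 100
Step 4: Remaining total = 100 - 20 = 80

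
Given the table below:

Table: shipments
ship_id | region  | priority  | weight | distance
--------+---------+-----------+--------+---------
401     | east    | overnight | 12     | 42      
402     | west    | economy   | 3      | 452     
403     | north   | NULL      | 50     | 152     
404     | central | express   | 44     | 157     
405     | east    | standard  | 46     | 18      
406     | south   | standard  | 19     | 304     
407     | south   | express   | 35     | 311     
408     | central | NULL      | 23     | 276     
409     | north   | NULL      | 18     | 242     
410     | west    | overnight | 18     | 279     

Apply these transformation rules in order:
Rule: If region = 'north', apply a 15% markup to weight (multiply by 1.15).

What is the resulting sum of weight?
278.2

Step 1: Records with region = 'north' have total weight = 68
Step 2: Apply multiplier: 68 × 1.15 = 78.2
Step 3: Other records total: 200
Step 4: Final sum = 78.2 + 200 = 278.2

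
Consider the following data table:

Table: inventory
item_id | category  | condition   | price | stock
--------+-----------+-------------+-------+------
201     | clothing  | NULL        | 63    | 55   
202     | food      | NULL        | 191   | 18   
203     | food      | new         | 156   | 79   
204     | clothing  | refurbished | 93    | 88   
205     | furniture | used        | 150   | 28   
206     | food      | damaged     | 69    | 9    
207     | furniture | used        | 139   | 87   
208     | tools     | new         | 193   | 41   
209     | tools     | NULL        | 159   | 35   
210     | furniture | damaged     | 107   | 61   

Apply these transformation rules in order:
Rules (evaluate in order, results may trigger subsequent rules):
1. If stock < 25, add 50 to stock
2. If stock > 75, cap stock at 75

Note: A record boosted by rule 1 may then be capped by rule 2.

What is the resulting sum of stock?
572

Step 1: Apply rule 1 to records with stock < 25
  - 2 records get bonus of 50
  - Of these, 0 records then exceed 75 and get capped
Step 2: Apply rule 2 to records with stock > 75
  - 3 records (original) are capped
Step 3: Calculate final sum = 572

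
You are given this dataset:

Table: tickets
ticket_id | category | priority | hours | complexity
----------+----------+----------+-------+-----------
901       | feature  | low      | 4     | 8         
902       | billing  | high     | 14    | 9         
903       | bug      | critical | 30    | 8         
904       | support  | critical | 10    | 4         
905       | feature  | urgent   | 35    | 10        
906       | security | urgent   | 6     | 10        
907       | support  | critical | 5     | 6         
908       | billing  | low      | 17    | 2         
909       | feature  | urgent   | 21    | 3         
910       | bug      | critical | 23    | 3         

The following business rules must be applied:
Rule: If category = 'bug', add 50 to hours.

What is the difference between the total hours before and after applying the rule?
100

Step 1: Original sum of hours = 165
Step 2: 2 records have category = 'bug'
Step 3: Each affected record changes by 50
Step 4: Total change = 2 × 50 = 100
Step 5: New sum = 165 + 100 = 265
Step 6: Difference = |265 - 165| = 100
        (Sum increased by 100)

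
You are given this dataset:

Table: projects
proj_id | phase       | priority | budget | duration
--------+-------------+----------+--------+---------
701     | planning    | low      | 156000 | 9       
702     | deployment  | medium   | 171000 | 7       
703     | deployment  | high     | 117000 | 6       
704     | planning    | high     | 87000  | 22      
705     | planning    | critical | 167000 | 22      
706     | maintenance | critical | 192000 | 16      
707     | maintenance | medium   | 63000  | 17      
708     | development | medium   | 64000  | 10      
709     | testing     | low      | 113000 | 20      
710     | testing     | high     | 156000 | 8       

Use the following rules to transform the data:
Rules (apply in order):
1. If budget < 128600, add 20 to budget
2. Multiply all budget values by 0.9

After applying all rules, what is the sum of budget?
1157490.0

Step 1: Apply Rule 1 - Add 20 to records with budget < 128600
  - 5 records affected: 444000 + (5 × 20) = 444100
  - Unaffected records: 842000
  - Sum after Rule 1: 1286100
Step 2: Apply Rule 2 - Multiply all by 0.9
  - 1286100 × 0.9 = 1157490.0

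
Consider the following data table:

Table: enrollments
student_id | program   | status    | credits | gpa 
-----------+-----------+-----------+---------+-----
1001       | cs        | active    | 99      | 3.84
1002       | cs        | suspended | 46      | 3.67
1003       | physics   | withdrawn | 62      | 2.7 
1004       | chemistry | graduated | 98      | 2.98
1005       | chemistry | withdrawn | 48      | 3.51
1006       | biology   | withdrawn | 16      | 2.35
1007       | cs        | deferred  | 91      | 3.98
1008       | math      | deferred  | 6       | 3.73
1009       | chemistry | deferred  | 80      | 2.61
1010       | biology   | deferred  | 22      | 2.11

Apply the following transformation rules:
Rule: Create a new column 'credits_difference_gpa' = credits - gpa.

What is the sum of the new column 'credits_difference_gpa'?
536.52

Step 1: For each record, compute credits - gpa
Example calculations:
  99 - 3.84 = 95.16
  46 - 3.67 = 42.33
  62 - 2.7 = 59.3
  ...
Step 2: Sum all derived values
Step 3: Total = 536.52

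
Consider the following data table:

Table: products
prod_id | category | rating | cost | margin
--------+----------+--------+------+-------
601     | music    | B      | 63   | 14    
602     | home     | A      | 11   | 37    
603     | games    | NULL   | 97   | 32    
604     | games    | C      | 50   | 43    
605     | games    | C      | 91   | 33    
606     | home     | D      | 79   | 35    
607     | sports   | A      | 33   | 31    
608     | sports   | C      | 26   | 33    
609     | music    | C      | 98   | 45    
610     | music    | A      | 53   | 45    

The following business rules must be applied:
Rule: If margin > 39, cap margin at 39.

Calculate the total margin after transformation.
332

Step 1: 3 records have margin > 39
Step 2: These records originally summed to 133
Step 3: After capping: 3 × 39 = 117
Step 4: Unaffected records sum: 215
Step 5: Final sum = 117 + 215 = 332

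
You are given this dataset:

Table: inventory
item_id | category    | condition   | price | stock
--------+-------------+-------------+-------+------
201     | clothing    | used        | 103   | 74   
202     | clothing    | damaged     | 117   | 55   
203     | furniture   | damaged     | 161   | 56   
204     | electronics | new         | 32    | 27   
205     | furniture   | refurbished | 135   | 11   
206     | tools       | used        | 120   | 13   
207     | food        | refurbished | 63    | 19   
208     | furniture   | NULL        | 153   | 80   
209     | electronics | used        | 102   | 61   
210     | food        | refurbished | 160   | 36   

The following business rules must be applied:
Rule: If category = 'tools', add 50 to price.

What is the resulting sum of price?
1196

Step 1: Count records where category = 'tools': 1
Step 2: Total bonus added: 1 × 50 = 50
Step 3: Original sum of price: 1146
Step 4: Final sum = 1146 + 50 = 1196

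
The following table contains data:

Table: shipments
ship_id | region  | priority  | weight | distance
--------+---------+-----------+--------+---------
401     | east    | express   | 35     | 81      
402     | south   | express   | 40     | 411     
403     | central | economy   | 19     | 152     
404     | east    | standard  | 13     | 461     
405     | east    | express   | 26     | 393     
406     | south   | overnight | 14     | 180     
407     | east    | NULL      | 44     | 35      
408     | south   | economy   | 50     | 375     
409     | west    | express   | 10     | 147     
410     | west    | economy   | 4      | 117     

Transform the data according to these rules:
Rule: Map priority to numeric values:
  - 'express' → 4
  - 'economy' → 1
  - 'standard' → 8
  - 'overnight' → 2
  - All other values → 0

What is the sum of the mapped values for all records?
29

Step 1: Apply mapping to each record
Step 2: Count by status:
  'express': 4 records × 4 = 16
  'economy': 3 records × 1 = 3
  'standard': 1 records × 8 = 8
  'overnight': 1 records × 2 = 2
Step 3: Sum all mapped values = 29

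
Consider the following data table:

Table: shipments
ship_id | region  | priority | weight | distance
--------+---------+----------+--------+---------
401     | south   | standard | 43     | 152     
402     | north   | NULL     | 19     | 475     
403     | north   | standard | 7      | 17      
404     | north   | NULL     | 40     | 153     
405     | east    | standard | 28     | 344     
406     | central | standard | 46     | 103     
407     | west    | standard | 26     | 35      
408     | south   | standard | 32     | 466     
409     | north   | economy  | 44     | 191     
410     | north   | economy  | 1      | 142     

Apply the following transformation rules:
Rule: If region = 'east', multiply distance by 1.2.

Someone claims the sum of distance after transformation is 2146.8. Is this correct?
Yes, the result is correct.

Step 1: Calculate the correct sum after transformation
Step 2: Apply multiplier 1.2 to records where region = 'east'
Step 3: Correct result = 2146.8
Step 4: Claimed result = 2146.8
Step 5: 2146.8 = 2146.8 ✓
Conclusion: The claimed result is correct.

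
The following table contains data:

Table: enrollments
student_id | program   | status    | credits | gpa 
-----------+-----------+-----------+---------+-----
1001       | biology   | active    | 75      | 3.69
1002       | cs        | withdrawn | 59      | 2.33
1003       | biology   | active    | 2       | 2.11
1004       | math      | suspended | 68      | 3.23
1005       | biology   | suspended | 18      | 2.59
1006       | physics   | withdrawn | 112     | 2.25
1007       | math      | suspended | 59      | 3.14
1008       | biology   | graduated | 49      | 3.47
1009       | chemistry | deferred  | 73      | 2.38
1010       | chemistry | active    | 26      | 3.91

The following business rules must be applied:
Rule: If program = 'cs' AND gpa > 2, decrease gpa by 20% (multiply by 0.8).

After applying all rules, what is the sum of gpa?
28.63

Step 1: Find records where program = 'cs' AND gpa > 2
Step 2: 1 records match, summing to 2.33
Step 3: After multiplier: 2.33 × 0.8 = 1.86
Step 4: Unaffected records sum: 26.77
Step 5: Final sum = 1.86 + 26.77 = 28.63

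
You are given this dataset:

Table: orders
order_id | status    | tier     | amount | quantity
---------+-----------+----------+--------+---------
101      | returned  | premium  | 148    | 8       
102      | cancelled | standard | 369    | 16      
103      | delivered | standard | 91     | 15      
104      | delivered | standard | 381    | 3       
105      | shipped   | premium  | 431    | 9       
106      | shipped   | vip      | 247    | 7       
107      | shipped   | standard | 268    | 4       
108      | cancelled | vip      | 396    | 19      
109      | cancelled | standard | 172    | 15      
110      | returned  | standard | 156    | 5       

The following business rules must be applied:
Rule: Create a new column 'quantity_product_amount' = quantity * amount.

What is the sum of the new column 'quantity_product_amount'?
27160

Step 1: For each record, compute quantity * amount
Example calculations:
  8 * 148 = 1184
  16 * 369 = 5904
  15 * 91 = 1365
  ...
Step 2: Sum all derived values
Step 3: Total = 27160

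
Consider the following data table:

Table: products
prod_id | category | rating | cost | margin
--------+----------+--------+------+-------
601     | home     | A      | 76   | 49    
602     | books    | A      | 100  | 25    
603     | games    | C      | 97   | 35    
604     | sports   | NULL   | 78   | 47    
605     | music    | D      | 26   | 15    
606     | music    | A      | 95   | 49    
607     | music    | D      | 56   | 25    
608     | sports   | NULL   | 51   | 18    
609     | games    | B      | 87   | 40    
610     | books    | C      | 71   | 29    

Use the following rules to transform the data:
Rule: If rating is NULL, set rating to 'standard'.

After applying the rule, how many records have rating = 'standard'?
2

Step 1: Count records where rating IS NULL
Step 2: Found 2 records with NULL rating
Step 3: These records will have rating set to 'standard'
Step 4: Records already having rating = 'standard': 0
Step 5: Answer: 2 + 0 = 2 records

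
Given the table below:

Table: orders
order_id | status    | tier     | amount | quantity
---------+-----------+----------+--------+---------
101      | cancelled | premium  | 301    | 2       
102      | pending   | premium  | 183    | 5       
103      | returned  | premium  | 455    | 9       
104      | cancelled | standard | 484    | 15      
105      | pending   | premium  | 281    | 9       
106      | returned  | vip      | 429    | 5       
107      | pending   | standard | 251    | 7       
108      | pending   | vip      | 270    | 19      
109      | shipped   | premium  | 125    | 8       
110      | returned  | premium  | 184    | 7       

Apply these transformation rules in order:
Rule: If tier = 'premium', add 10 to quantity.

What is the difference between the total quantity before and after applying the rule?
60

Step 1: Original sum of quantity = 86
Step 2: 6 records have tier = 'premium'
Step 3: Each affected record changes by 10
Step 4: Total change = 6 × 10 = 60
Step 5: New sum = 86 + 60 = 146
Step 6: Difference = |146 - 86| = 60
        (Sum increased by 60)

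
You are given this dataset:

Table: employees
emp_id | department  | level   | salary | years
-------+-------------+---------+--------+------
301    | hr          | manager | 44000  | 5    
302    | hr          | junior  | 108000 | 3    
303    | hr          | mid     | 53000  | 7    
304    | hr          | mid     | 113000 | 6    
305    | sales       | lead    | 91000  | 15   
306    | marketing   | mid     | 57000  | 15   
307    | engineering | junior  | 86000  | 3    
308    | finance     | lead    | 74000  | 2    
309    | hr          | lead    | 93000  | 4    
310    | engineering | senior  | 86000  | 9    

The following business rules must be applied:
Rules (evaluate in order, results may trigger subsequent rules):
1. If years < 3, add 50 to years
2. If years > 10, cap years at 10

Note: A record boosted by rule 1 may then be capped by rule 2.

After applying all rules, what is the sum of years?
67

Step 1: Apply rule 1 to records with years < 3
  - 1 records get bonus of 50
  - Of these, 1 records then exceed 10 and get capped
Step 2: Apply rule 2 to records with years > 10
  - 2 records (original) are capped
Step 3: Calculate final sum = 67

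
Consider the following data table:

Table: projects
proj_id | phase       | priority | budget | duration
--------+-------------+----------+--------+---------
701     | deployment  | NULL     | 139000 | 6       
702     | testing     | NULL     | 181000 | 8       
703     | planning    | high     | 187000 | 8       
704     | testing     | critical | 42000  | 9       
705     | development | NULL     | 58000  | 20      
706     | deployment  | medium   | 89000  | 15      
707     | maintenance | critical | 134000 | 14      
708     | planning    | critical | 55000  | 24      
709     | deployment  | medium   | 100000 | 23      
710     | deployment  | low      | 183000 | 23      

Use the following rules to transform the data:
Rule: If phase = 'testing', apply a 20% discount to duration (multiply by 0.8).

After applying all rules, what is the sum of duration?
146.6

Step 1: Records with phase = 'testing' have total duration = 17
Step 2: Apply multiplier: 17 × 0.8 = 13.6
Step 3: Other records total: 133
Step 4: Final sum = 13.6 + 133 = 146.6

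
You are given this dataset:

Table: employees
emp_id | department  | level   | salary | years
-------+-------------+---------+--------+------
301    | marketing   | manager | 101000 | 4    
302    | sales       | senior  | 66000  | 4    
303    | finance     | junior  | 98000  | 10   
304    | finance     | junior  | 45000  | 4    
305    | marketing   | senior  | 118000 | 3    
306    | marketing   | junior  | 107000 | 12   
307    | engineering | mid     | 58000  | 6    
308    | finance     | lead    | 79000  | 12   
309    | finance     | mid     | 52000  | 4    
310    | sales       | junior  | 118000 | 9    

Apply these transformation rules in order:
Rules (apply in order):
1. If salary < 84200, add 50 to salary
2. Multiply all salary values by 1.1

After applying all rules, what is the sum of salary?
926475.0

Step 1: Apply Rule 1 - Add 50 to records with salary < 84200
  - 5 records affected: 300000 + (5 × 50) = 300250
  - Unaffected records: 542000
  - Sum after Rule 1: 842250
Step 2: Apply Rule 2 - Multiply all by 1.1
  - 842250 × 1.1 = 926475.0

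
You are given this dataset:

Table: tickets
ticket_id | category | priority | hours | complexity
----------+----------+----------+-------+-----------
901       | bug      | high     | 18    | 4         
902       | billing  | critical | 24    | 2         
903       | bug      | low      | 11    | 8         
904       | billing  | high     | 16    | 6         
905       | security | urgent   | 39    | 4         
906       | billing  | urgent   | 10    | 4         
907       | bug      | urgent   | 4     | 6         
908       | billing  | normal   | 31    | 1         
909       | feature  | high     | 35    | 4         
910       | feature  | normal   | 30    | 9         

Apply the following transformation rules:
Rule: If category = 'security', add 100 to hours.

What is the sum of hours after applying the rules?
318

Step 1: Count records where category = 'security': 1
Step 2: Total bonus added: 1 × 100 = 100
Step 3: Original sum of hours: 218
Step 4: Final sum = 218 + 100 = 318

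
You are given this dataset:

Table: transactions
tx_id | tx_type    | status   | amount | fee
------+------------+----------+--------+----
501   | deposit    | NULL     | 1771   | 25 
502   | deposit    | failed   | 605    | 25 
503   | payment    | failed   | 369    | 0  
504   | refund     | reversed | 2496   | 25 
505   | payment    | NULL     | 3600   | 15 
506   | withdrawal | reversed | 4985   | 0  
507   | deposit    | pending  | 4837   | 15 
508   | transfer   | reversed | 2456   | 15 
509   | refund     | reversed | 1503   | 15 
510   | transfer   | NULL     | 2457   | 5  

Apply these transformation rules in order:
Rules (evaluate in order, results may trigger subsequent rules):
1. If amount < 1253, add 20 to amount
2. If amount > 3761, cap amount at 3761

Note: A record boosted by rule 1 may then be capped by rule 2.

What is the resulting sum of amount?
22819

Step 1: Apply rule 1 to records with amount < 1253
  - 2 records get bonus of 20
  - Of these, 0 records then exceed 3761 and get capped
Step 2: Apply rule 2 to records with amount > 3761
  - 2 records (original) are capped
Step 3: Calculate final sum = 22819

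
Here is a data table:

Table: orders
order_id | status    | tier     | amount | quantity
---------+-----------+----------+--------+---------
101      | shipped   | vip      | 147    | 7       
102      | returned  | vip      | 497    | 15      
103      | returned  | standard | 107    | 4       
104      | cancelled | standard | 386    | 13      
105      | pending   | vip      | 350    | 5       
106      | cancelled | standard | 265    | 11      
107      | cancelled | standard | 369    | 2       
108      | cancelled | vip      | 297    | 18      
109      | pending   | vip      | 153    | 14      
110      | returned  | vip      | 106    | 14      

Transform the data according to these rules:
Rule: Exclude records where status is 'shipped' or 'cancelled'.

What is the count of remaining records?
5

Step 1: Count records to exclude
  - 1 (shipped) + 4 (cancelled) = 5 records
Step 2: Total records: 10
Step 3: Remaining = 10 - 5 = 5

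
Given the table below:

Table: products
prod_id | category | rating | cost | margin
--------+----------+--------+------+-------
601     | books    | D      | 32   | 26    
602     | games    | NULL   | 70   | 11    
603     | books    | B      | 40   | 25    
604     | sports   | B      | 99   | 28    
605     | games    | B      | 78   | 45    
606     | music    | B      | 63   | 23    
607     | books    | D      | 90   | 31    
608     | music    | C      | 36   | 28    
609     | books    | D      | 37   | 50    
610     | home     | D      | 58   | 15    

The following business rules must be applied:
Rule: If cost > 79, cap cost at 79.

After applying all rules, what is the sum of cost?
572

Step 1: 2 records have cost > 79
Step 2: These records originally summed to 189
Step 3: After capping: 2 × 79 = 158
Step 4: Unaffected records sum: 414
Step 5: Final sum = 158 + 414 = 572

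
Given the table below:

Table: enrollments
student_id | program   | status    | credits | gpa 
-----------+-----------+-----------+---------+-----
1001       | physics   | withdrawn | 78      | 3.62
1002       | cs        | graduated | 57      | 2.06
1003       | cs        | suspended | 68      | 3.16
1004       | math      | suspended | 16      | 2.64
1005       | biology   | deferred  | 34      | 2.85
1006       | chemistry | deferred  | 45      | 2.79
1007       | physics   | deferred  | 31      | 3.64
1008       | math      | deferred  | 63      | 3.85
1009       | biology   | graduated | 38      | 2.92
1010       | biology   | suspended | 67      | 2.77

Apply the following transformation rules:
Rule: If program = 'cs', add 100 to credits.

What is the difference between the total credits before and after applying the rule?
200

Step 1: Original sum of credits = 497
Step 2: 2 records have program = 'cs'
Step 3: Each affected record changes by 100
Step 4: Total change = 2 × 100 = 200
Step 5: New sum = 497 + 200 = 697
Step 6: Difference = |697 - 497| = 200
        (Sum increased by 200)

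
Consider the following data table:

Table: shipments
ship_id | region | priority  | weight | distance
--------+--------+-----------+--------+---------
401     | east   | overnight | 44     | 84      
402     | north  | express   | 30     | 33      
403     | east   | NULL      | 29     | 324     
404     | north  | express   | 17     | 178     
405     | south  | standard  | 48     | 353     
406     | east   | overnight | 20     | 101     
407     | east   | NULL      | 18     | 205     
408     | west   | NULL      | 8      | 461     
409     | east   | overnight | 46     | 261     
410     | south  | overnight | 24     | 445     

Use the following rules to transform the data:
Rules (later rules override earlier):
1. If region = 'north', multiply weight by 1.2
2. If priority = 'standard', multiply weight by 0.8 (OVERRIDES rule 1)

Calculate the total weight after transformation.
283.8

Step 1: Rule 2 takes priority for records with priority = 'standard'
  - 1 records: 48 × 0.8 = 38.4
Step 2: Rule 1 applies to remaining records with region = 'north'
  - 2 records: 47 × 1.2 = 56.4
Step 3: Other records unchanged: 189
Step 4: Final sum = 38.4 + 56.4 + 189 = 283.8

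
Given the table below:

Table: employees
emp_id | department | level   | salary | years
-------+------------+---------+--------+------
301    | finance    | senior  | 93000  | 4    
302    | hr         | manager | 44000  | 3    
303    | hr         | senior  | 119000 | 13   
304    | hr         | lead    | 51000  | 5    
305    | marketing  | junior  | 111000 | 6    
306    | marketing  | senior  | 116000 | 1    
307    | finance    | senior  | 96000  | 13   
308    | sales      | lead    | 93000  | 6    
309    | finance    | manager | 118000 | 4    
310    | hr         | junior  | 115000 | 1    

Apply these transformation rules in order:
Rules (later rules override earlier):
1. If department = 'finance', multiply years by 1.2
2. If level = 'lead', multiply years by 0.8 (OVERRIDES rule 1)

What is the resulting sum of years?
58.0

Step 1: Rule 2 takes priority for records with level = 'lead'
  - 2 records: 11 × 0.8 = 8.8
Step 2: Rule 1 applies to remaining records with department = 'finance'
  - 3 records: 21 × 1.2 = 25.2
Step 3: Other records unchanged: 24
Step 4: Final sum = 8.8 + 25.2 + 24 = 58.0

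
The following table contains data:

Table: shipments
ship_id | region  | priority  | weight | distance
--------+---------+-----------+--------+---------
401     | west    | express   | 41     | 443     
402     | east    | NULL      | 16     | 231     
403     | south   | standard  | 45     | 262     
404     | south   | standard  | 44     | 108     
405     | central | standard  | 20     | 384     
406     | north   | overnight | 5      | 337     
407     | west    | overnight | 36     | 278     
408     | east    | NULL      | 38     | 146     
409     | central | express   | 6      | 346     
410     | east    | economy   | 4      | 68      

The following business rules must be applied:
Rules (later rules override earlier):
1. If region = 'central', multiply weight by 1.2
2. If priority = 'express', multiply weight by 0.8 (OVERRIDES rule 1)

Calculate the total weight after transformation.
249.6

Step 1: Rule 2 takes priority for records with priority = 'express'
  - 2 records: 47 × 0.8 = 37.6
Step 2: Rule 1 applies to remaining records with region = 'central'
  - 1 records: 20 × 1.2 = 24.0
Step 3: Other records unchanged: 188
Step 4: Final sum = 37.6 + 24.0 + 188 = 249.6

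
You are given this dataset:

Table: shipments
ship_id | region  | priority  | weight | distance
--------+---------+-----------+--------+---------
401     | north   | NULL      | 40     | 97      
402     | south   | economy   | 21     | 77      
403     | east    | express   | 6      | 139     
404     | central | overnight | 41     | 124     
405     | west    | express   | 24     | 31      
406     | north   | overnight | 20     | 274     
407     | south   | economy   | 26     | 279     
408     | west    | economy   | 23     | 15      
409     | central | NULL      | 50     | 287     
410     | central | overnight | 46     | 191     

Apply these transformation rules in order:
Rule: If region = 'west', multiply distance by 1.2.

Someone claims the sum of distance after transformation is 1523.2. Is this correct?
Yes, the result is correct.

Step 1: Calculate the correct sum after transformation
Step 2: Apply multiplier 1.2 to records where region = 'west'
Step 3: Correct result = 1523.2
Step 4: Claimed result = 1523.2
Step 5: 1523.2 = 1523.2 ✓
Conclusion: The claimed result is correct.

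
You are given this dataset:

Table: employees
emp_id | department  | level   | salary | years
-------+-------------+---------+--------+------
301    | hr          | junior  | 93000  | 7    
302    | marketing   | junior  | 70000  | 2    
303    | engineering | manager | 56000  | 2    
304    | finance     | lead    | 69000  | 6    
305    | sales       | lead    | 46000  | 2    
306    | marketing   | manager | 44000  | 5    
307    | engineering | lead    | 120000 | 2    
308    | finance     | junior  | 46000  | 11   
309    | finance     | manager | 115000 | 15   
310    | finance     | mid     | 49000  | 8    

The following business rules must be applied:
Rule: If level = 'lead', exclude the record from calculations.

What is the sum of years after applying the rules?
50

Step 1: Identify records where level = 'lead'
Step 2: The excluded records sum to 10
Step 3: Original total years = 60
Step 4: Remaining total = 60 - 10 = 50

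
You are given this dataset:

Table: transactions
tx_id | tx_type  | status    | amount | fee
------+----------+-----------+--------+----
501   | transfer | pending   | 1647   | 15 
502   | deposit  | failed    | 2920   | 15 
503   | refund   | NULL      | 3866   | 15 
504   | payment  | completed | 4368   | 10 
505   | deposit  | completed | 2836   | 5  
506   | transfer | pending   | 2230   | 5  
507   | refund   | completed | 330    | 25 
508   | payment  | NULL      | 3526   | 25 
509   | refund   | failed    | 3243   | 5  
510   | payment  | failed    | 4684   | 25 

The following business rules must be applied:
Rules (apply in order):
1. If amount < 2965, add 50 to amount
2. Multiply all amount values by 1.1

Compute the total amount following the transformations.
32890.0

Step 1: Apply Rule 1 - Add 50 to records with amount < 2965
  - 5 records affected: 9963 + (5 × 50) = 10213
  - Unaffected records: 19687
  - Sum after Rule 1: 29900
Step 2: Apply Rule 2 - Multiply all by 1.1
  - 29900 × 1.1 = 32890.0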